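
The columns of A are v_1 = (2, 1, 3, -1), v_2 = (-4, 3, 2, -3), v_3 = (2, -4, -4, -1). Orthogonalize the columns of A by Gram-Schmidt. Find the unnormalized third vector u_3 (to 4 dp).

q_1 = v_1/‖v_1‖ = (2, 1, 3, -1)/3.8730 = (0.5164, 0.2582, 0.7746, -0.2582).
r_{12} = q_1·v_2 = 1.0328.
u_2 = v_2 − 1.0328·q_1 = (-4.5333, 2.7333, 1.2000, -2.7333).
‖u_2‖ = 6.0773, so q_2 = (-0.7459, 0.4498, 0.1975, -0.4498).
r_{13} = q_1·v_3 = -2.8402; r_{23} = q_2·v_3 = -3.6310.
u_3 = v_3 + 2.8402·q_1 + 3.6310·q_2 = (0.7581, -1.6336, -1.0830, -3.3664).

u_3 = (0.7581, -1.6336, -1.0830, -3.3664)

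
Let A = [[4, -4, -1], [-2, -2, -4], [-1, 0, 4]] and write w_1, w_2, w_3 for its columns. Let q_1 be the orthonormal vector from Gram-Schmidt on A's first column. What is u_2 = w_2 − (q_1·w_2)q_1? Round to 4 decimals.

u_2 = (-1.7143, -3.1429, -0.5714)

q_1 = w_1/‖w_1‖ = (4, -2, -1)/4.5826 = (0.8729, -0.4364, -0.2182).
r_{12} = q_1·w_2 = -2.6186.
u_2 = w_2 + 2.6186·q_1 = (-1.7143, -3.1429, -0.5714).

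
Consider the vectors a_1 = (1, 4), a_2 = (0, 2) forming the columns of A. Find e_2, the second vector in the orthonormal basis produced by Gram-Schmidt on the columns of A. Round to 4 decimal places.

e_2 = (-0.9701, 0.2425)

a_1 = (1, 4); ‖a_1‖ = 4.1231, so e_1 = (0.2425, 0.9701).
e_1·a_2 = 0.2425·0 + 0.9701·2 = 1.9403.
u_2 = a_2 − 1.9403·e_1 = (-0.4706, 0.1176).
‖u_2‖ = 0.4851, so e_2 = (-0.9701, 0.2425).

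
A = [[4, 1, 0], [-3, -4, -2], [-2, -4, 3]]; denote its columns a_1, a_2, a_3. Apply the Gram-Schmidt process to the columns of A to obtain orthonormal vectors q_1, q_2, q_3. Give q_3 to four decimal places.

q_3 = (-0.2049, -0.7172, 0.6660)

a_1 = (4, -3, -2); ‖a_1‖ = 5.3852, so q_1 = (0.7428, -0.5571, -0.3714).
q_1·a_2 = 0.7428·1 + (-0.5571)·(-4) + (-0.3714)·(-4) = 4.4567.
u_2 = a_2 − 4.4567·q_1 = (-2.3103, -1.5172, -2.3448).
‖u_2‖ = 3.6246, so q_2 = (-0.6374, -0.4186, -0.6469).
q_1·a_3 = 0.7428·0 + (-0.5571)·(-2) + (-0.3714)·3 = 0.0000; q_2·a_3 = (-0.6374)·0 + (-0.4186)·(-2) + (-0.6469)·3 = -1.1036.
u_3 = a_3 + 0.0000·q_1 + 1.1036·q_2 = (-0.7034, -2.4619, 2.2861).
‖u_3‖ = 3.4325, so q_3 = (-0.2049, -0.7172, 0.6660).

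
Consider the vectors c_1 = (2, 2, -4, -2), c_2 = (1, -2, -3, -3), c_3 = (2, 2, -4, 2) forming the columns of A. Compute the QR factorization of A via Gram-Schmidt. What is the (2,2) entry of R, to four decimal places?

c_1 = (2, 2, -4, -2); ‖c_1‖ = 5.2915, so q_1 = (0.3780, 0.3780, -0.7559, -0.3780).
q_1·c_2 = 0.3780·1 + 0.3780·(-2) + (-0.7559)·(-3) + (-0.3780)·(-3) = 3.0237.
u_2 = c_2 − 3.0237·q_1 = (-0.1429, -3.1429, -0.7143, -1.8571).
r_{22} = ‖u_2‖ = 3.7225.

r_{22} = 3.7225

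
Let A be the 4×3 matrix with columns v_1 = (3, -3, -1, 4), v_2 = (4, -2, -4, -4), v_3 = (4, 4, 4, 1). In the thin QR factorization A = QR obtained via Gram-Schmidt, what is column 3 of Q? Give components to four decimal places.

q_1 = v_1/‖v_1‖ = (3, -3, -1, 4)/5.9161 = (0.5071, -0.5071, -0.1690, 0.6761).
r_{12} = q_1·v_2 = 1.0142.
u_2 = v_2 − 1.0142·q_1 = (3.4857, -1.4857, -3.8286, -4.6857).
‖u_2‖ = 7.1394, so q_2 = (0.4882, -0.2081, -0.5363, -0.6563).
r_{13} = q_1·v_3 = 0.0000; r_{23} = q_2·v_3 = -1.6808.
u_3 = v_3 + 0.0000·q_1 + 1.6808·q_2 = (4.8206, 3.6502, 3.0987, -0.1031).
‖u_3‖ = 6.7952, so q_3 = (0.7094, 0.5372, 0.4560, -0.0152).

q_3 = (0.7094, 0.5372, 0.4560, -0.0152)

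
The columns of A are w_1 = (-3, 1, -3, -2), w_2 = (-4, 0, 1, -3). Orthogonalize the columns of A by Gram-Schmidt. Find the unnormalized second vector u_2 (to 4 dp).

w_1 = (-3, 1, -3, -2); ‖w_1‖ = 4.7958, so q_1 = (-0.6255, 0.2085, -0.6255, -0.4170).
q_1·w_2 = (-0.6255)·(-4) + 0.2085·0 + (-0.6255)·1 + (-0.4170)·(-3) = 3.1277.
u_2 = w_2 − 3.1277·q_1 = (-2.0435, -0.6522, 2.9565, -1.6957).

u_2 = (-2.0435, -0.6522, 2.9565, -1.6957)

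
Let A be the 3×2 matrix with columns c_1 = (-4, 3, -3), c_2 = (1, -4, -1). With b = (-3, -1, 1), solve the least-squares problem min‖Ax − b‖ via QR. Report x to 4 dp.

c_1 = (-4, 3, -3); ‖c_1‖ = 5.8310, so q_1 = (-0.6860, 0.5145, -0.5145).
q_1·c_2 = (-0.6860)·1 + 0.5145·(-4) + (-0.5145)·(-1) = -2.2295.
u_2 = c_2 + 2.2295·q_1 = (-0.5294, -2.8529, -2.1471).
‖u_2‖ = 3.6096, so q_2 = (-0.1467, -0.7904, -0.5948).
Qᵀb = (1.0290, 0.6356).
Back-substitute: x_2 = 0.6356/3.6096 = 0.1761.
x_1 = (1.0290 + 2.2295·0.1761)/5.8310 = 0.2438.

x = (0.2438, 0.1761)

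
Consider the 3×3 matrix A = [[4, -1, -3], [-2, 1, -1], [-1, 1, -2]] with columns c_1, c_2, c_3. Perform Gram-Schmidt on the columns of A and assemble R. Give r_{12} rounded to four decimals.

q_1 = c_1/‖c_1‖ = (4, -2, -1)/4.5826 = (0.8729, -0.4364, -0.2182).
r_{12} = q_1·c_2 = -1.5275.

r_{12} = -1.5275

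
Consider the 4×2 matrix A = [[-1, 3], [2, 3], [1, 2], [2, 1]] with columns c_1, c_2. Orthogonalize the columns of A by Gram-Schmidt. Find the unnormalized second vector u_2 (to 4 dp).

c_1 = (-1, 2, 1, 2); ‖c_1‖ = 3.1623, so q_1 = (-0.3162, 0.6325, 0.3162, 0.6325).
q_1·c_2 = (-0.3162)·3 + 0.6325·3 + 0.3162·2 + 0.6325·1 = 2.2136.
u_2 = c_2 − 2.2136·q_1 = (3.7000, 1.6000, 1.3000, -0.4000).

u_2 = (3.7000, 1.6000, 1.3000, -0.4000)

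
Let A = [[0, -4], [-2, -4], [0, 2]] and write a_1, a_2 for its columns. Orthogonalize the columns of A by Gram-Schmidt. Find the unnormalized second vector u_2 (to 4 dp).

u_2 = (-4.0000, 0.0000, 2.0000)

a_1 = (0, -2, 0); ‖a_1‖ = 2.0000, so e_1 = (0.0000, -1.0000, 0.0000).
e_1·a_2 = 0.0000·(-4) + (-1.0000)·(-4) + 0.0000·2 = 4.0000.
u_2 = a_2 − 4.0000·e_1 = (-4.0000, 0.0000, 2.0000).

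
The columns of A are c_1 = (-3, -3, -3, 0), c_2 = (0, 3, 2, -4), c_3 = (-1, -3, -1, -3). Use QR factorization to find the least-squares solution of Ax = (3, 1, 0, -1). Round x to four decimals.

c_1 = (-3, -3, -3, 0); ‖c_1‖ = 5.1962, so q_1 = (-0.5774, -0.5774, -0.5774, 0.0000).
q_1·c_2 = (-0.5774)·0 + (-0.5774)·3 + (-0.5774)·2 + 0.0000·(-4) = -2.8868.
u_2 = c_2 + 2.8868·q_1 = (-1.6667, 1.3333, 0.3333, -4.0000).
‖u_2‖ = 4.5461, so q_2 = (-0.3666, 0.2933, 0.0733, -0.8799).
q_1·c_3 = (-0.5774)·(-1) + (-0.5774)·(-3) + (-0.5774)·(-1) + 0.0000·(-3) = 2.8868; q_2·c_3 = (-0.3666)·(-1) + 0.2933·(-3) + 0.0733·(-1) + (-0.8799)·(-3) = 2.0531.
u_3 = c_3 − 2.8868·q_1 − 2.0531·q_2 = (1.4194, -1.9355, 0.5161, -1.1935).
‖u_3‖ = 2.7298, so q_3 = (0.5200, -0.7090, 0.1891, -0.4372).
Qᵀb = (-2.3094, 0.0733, 1.2881).
Back-substitute: x_3 = 1.2881/2.7298 = 0.4719.
x_2 = (0.0733 − 2.0531·0.4719)/4.5461 = -0.1970.
x_1 = (-2.3094 + 2.8868·(-0.1970) − 2.8868·0.4719)/5.1962 = -0.8160.

x = (-0.8160, -0.1970, 0.4719)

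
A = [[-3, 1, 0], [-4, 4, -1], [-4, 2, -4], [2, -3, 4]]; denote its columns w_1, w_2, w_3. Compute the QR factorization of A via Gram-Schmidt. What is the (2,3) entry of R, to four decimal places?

w_1 = (-3, -4, -4, 2); ‖w_1‖ = 6.7082, so e_1 = (-0.4472, -0.5963, -0.5963, 0.2981).
e_1·w_2 = (-0.4472)·1 + (-0.5963)·4 + (-0.5963)·2 + 0.2981·(-3) = -4.9193.
u_2 = w_2 + 4.9193·e_1 = (-1.2000, 1.0667, -0.9333, -1.5333).
‖u_2‖ = 2.4083, so e_2 = (-0.4983, 0.4429, -0.3875, -0.6367).
r_{23} = e_2·w_3 = -1.4395.

r_{23} = -1.4395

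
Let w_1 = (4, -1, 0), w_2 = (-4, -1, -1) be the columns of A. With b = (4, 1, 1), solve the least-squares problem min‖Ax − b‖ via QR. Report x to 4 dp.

x = (0.0000, -1.0000)

w_1 = (4, -1, 0); ‖w_1‖ = 4.1231, so q_1 = (0.9701, -0.2425, 0.0000).
q_1·w_2 = 0.9701·(-4) + (-0.2425)·(-1) + 0.0000·(-1) = -3.6380.
u_2 = w_2 + 3.6380·q_1 = (-0.4706, -1.8824, -1.0000).
‖u_2‖ = 2.1828, so q_2 = (-0.2156, -0.8623, -0.4581).
Qᵀb = (3.6380, -2.1828).
Back-substitute: x_2 = -2.1828/2.1828 = -1.0000.
x_1 = (3.6380 + 3.6380·(-1.0000))/4.1231 = 0.0000.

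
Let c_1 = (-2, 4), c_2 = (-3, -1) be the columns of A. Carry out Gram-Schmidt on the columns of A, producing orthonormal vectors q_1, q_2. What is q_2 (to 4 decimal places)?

q_1 = c_1/‖c_1‖ = (-2, 4)/4.4721 = (-0.4472, 0.8944).
r_{12} = q_1·c_2 = 0.4472.
u_2 = c_2 − 0.4472·q_1 = (-2.8000, -1.4000).
‖u_2‖ = 3.1305, so q_2 = (-0.8944, -0.4472).

q_2 = (-0.8944, -0.4472)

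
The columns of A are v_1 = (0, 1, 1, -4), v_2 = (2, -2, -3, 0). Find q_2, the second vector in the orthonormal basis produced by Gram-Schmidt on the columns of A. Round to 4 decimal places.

v_1 = (0, 1, 1, -4); ‖v_1‖ = 4.2426, so q_1 = (0.0000, 0.2357, 0.2357, -0.9428).
q_1·v_2 = 0.0000·2 + 0.2357·(-2) + 0.2357·(-3) + (-0.9428)·0 = -1.1785.
u_2 = v_2 + 1.1785·q_1 = (2.0000, -1.7222, -2.7222, -1.1111).
‖u_2‖ = 3.9511, so q_2 = (0.5062, -0.4359, -0.6890, -0.2812).

q_2 = (0.5062, -0.4359, -0.6890, -0.2812)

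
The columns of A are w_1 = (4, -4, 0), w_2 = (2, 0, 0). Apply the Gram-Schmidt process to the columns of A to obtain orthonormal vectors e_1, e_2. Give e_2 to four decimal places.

w_1 = (4, -4, 0); ‖w_1‖ = 5.6569, so e_1 = (0.7071, -0.7071, 0.0000).
e_1·w_2 = 0.7071·2 + (-0.7071)·0 + 0.0000·0 = 1.4142.
u_2 = w_2 − 1.4142·e_1 = (1.0000, 1.0000, 0.0000).
‖u_2‖ = 1.4142, so e_2 = (0.7071, 0.7071, 0.0000).

e_2 = (0.7071, 0.7071, 0.0000)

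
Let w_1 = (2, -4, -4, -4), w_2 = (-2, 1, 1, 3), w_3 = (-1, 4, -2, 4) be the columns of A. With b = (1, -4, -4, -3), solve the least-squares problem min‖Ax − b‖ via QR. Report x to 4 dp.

w_1 = (2, -4, -4, -4); ‖w_1‖ = 7.2111, so e_1 = (0.2774, -0.5547, -0.5547, -0.5547).
e_1·w_2 = 0.2774·(-2) + (-0.5547)·1 + (-0.5547)·1 + (-0.5547)·3 = -3.3282.
u_2 = w_2 + 3.3282·e_1 = (-1.0769, -0.8462, -0.8462, 1.1538).
‖u_2‖ = 1.9807, so e_2 = (-0.5437, -0.4272, -0.4272, 0.5826).
e_1·w_3 = 0.2774·(-1) + (-0.5547)·4 + (-0.5547)·(-2) + (-0.5547)·4 = -3.6056; e_2·w_3 = (-0.5437)·(-1) + (-0.4272)·4 + (-0.4272)·(-2) + 0.5826·4 = 2.0195.
u_3 = w_3 + 3.6056·e_1 − 2.0195·e_2 = (1.0980, 2.8627, -3.1373, 0.8235).
‖u_3‖ = 4.4634, so e_3 = (0.2460, 0.6414, -0.7029, 0.1845).
Qᵀb = (6.3791, 1.1263, -0.0615).
Back-substitute: x_3 = -0.0615/4.4634 = -0.0138.
x_2 = (1.1263 − 2.0195·(-0.0138))/1.9807 = 0.5827.
x_1 = (6.3791 + 3.3282·0.5827 + 3.6056·(-0.0138))/7.2111 = 1.1467.

x = (1.1467, 0.5827, -0.0138)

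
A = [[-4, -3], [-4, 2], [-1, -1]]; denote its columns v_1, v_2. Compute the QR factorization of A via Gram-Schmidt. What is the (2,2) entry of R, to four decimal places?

r_{22} = 3.6390

q_1 = v_1/‖v_1‖ = (-4, -4, -1)/5.7446 = (-0.6963, -0.6963, -0.1741).
r_{12} = q_1·v_2 = 0.8704.
u_2 = v_2 − 0.8704·q_1 = (-2.3939, 2.6061, -0.8485).
r_{22} = ‖u_2‖ = 3.6390.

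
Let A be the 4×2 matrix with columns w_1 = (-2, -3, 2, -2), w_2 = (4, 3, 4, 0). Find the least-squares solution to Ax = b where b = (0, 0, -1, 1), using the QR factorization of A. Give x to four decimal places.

x = (-0.2564, -0.1538)

e_1 = w_1/‖w_1‖ = (-2, -3, 2, -2)/4.5826 = (-0.4364, -0.6547, 0.4364, -0.4364).
r_{12} = e_1·w_2 = -1.9640.
u_2 = w_2 + 1.9640·e_1 = (3.1429, 1.7143, 4.8571, -0.8571).
‖u_2‖ = 6.0945, so e_2 = (0.5157, 0.2813, 0.7970, -0.1406).
Qᵀb = (-0.8729, -0.9376).
Back-substitute: x_2 = -0.9376/6.0945 = -0.1538.
x_1 = (-0.8729 + 1.9640·(-0.1538))/4.5826 = -0.2564.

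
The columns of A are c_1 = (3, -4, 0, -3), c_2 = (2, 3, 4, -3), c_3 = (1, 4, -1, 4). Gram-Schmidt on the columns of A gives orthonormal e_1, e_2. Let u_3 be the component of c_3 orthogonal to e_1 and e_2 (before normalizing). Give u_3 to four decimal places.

c_1 = (3, -4, 0, -3); ‖c_1‖ = 5.8310, so e_1 = (0.5145, -0.6860, 0.0000, -0.5145).
e_1·c_2 = 0.5145·2 + (-0.6860)·3 + 0.0000·4 + (-0.5145)·(-3) = 0.5145.
u_2 = c_2 − 0.5145·e_1 = (1.7353, 3.3529, 4.0000, -2.7353).
‖u_2‖ = 6.1429, so e_2 = (0.2825, 0.5458, 0.6512, -0.4453).
e_1·c_3 = 0.5145·1 + (-0.6860)·4 + 0.0000·(-1) + (-0.5145)·4 = -4.2875; e_2·c_3 = 0.2825·1 + 0.5458·4 + 0.6512·(-1) + (-0.4453)·4 = 0.0335.
u_3 = c_3 + 4.2875·e_1 − 0.0335·e_2 = (3.1964, 1.0405, -1.0218, 1.8090).

u_3 = (3.1964, 1.0405, -1.0218, 1.8090)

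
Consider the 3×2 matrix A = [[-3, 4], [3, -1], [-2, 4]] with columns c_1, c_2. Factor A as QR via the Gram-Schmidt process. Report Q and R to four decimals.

Q = [[-0.6396, 0.2886], [0.6396, 0.7139], [-0.4264, 0.6380]], R = [[4.6904, -4.9036], [0.0000, 2.9924]]

c_1 = (-3, 3, -2); ‖c_1‖ = 4.6904, so e_1 = (-0.6396, 0.6396, -0.4264).
e_1·c_2 = (-0.6396)·4 + 0.6396·(-1) + (-0.4264)·4 = -4.9036.
u_2 = c_2 + 4.9036·e_1 = (0.8636, 2.1364, 1.9091).
‖u_2‖ = 2.9924, so e_2 = (0.2886, 0.7139, 0.6380).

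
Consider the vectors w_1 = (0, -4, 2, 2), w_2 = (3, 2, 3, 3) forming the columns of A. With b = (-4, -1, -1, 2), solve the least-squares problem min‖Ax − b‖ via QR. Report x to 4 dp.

w_1 = (0, -4, 2, 2); ‖w_1‖ = 4.8990, so e_1 = (0.0000, -0.8165, 0.4082, 0.4082).
e_1·w_2 = 0.0000·3 + (-0.8165)·2 + 0.4082·3 + 0.4082·3 = 0.8165.
u_2 = w_2 − 0.8165·e_1 = (3.0000, 2.6667, 2.6667, 2.6667).
‖u_2‖ = 5.5076, so e_2 = (0.5447, 0.4842, 0.4842, 0.4842).
Qᵀb = (1.2247, -2.1788).
Back-substitute: x_2 = -2.1788/5.5076 = -0.3956.
x_1 = (1.2247 − 0.8165·(-0.3956))/4.8990 = 0.3159.

x = (0.3159, -0.3956)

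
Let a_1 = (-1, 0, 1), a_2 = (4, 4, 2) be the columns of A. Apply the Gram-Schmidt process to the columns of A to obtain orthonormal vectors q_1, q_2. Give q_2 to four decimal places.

q_2 = (0.5145, 0.6860, 0.5145)

a_1 = (-1, 0, 1); ‖a_1‖ = 1.4142, so q_1 = (-0.7071, 0.0000, 0.7071).
q_1·a_2 = (-0.7071)·4 + 0.0000·4 + 0.7071·2 = -1.4142.
u_2 = a_2 + 1.4142·q_1 = (3.0000, 4.0000, 3.0000).
‖u_2‖ = 5.8310, so q_2 = (0.5145, 0.6860, 0.5145).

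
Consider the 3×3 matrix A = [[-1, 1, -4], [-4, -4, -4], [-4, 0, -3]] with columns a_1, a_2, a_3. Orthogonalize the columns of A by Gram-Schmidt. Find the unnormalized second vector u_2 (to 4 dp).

a_1 = (-1, -4, -4); ‖a_1‖ = 5.7446, so q_1 = (-0.1741, -0.6963, -0.6963).
q_1·a_2 = (-0.1741)·1 + (-0.6963)·(-4) + (-0.6963)·0 = 2.6112.
u_2 = a_2 − 2.6112·q_1 = (1.4545, -2.1818, 1.8182).

u_2 = (1.4545, -2.1818, 1.8182)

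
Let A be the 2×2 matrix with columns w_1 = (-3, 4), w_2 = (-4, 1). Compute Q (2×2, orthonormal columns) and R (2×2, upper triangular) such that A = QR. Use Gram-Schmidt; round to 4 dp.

Q = [[-0.6000, -0.8000], [0.8000, -0.6000]], R = [[5.0000, 3.2000], [0.0000, 2.6000]]

e_1 = w_1/‖w_1‖ = (-3, 4)/5.0000 = (-0.6000, 0.8000).
r_{12} = e_1·w_2 = 3.2000.
u_2 = w_2 − 3.2000·e_1 = (-2.0800, -1.5600).
‖u_2‖ = 2.6000, so e_2 = (-0.8000, -0.6000).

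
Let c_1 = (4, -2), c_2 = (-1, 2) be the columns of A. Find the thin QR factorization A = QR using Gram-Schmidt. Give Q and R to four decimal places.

q_1 = c_1/‖c_1‖ = (4, -2)/4.4721 = (0.8944, -0.4472).
r_{12} = q_1·c_2 = -1.7889.
u_2 = c_2 + 1.7889·q_1 = (0.6000, 1.2000).
‖u_2‖ = 1.3416, so q_2 = (0.4472, 0.8944).

Q = [[0.8944, 0.4472], [-0.4472, 0.8944]], R = [[4.4721, -1.7889], [0.0000, 1.3416]]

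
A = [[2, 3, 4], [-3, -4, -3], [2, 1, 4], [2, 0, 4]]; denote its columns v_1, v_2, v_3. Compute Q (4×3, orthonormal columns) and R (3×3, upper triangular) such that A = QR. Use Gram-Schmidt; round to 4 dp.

v_1 = (2, -3, 2, 2); ‖v_1‖ = 4.5826, so q_1 = (0.4364, -0.6547, 0.4364, 0.4364).
q_1·v_2 = 0.4364·3 + (-0.6547)·(-4) + 0.4364·1 + 0.4364·0 = 4.3644.
u_2 = v_2 − 4.3644·q_1 = (1.0952, -1.1429, -0.9048, -1.9048).
‖u_2‖ = 2.6367, so q_2 = (0.4154, -0.4334, -0.3431, -0.7224).
q_1·v_3 = 0.4364·4 + (-0.6547)·(-3) + 0.4364·4 + 0.4364·4 = 7.2012; q_2·v_3 = 0.4154·4 + (-0.4334)·(-3) + (-0.3431)·4 + (-0.7224)·4 = -1.3003.
u_3 = v_3 − 7.2012·q_1 + 1.3003·q_2 = (1.3973, 1.1507, 0.4110, -0.0822).
‖u_3‖ = 1.8580, so q_3 = (0.7520, 0.6193, 0.2212, -0.0442).

Q = [[0.4364, 0.4154, 0.7520], [-0.6547, -0.4334, 0.6193], [0.4364, -0.3431, 0.2212], [0.4364, -0.7224, -0.0442]], R = [[4.5826, 4.3644, 7.2012], [0.0000, 2.6367, -1.3003], [0.0000, 0.0000, 1.8580]]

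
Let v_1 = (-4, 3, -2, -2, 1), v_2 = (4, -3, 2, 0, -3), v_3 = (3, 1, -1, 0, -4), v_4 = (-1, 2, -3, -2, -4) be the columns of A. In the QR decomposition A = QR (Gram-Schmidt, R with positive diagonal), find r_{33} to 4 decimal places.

r_{33} = 3.7357

v_1 = (-4, 3, -2, -2, 1); ‖v_1‖ = 5.8310, so e_1 = (-0.6860, 0.5145, -0.3430, -0.3430, 0.1715).
e_1·v_2 = (-0.6860)·4 + 0.5145·(-3) + (-0.3430)·2 + (-0.3430)·0 + 0.1715·(-3) = -5.4880.
u_2 = v_2 + 5.4880·e_1 = (0.2353, -0.1765, 0.1176, -1.8824, -2.0588).
‖u_2‖ = 2.8076, so e_2 = (0.0838, -0.0629, 0.0419, -0.6705, -0.7333).
e_1·v_3 = (-0.6860)·3 + 0.5145·1 + (-0.3430)·(-1) + (-0.3430)·0 + 0.1715·(-4) = -1.8865; e_2·v_3 = 0.0838·3 + (-0.0629)·1 + 0.0419·(-1) + (-0.6705)·0 + (-0.7333)·(-4) = 3.0799.
u_3 = v_3 + 1.8865·e_1 − 3.0799·e_2 = (1.4478, 2.1642, -1.7761, 1.4179, -1.4179).
r_{33} = ‖u_3‖ = 3.7357.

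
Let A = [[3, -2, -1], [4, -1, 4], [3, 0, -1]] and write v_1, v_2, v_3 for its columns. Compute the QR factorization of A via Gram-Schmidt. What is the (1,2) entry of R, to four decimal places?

v_1 = (3, 4, 3); ‖v_1‖ = 5.8310, so e_1 = (0.5145, 0.6860, 0.5145).
r_{12} = e_1·v_2 = -1.7150.

r_{12} = -1.7150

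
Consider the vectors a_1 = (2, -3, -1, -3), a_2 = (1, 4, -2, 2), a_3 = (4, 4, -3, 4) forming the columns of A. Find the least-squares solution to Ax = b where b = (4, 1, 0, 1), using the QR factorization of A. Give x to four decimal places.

e_1 = a_1/‖a_1‖ = (2, -3, -1, -3)/4.7958 = (0.4170, -0.6255, -0.2085, -0.6255).
r_{12} = e_1·a_2 = -2.9192.
u_2 = a_2 + 2.9192·e_1 = (2.2174, 2.1739, -2.6087, 0.1739).
‖u_2‖ = 4.0593, so e_2 = (0.5462, 0.5355, -0.6426, 0.0428).
r_{13} = e_1·a_3 = -2.7107; r_{23} = e_2·a_3 = 6.4264.
u_3 = a_3 + 2.7107·e_1 − 6.4264·e_2 = (1.6201, -1.1372, 0.5646, 2.0290).
‖u_3‖ = 2.8903, so e_3 = (0.5605, -0.3935, 0.1954, 0.7020).
Qᵀb = (0.4170, 2.7634, 2.5507).
Back-substitute: x_3 = 2.5507/2.8903 = 0.8825.
x_2 = (2.7634 − 6.4264·0.8825)/4.0593 = -0.7164.
x_1 = (0.4170 + 2.9192·(-0.7164) + 2.7107·0.8825)/4.7958 = 0.1497.

x = (0.1497, -0.7164, 0.8825)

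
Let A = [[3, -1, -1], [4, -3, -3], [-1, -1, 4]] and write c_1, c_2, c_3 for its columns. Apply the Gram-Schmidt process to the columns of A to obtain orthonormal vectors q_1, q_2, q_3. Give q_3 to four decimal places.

c_1 = (3, 4, -1); ‖c_1‖ = 5.0990, so q_1 = (0.5883, 0.7845, -0.1961).
q_1·c_2 = 0.5883·(-1) + 0.7845·(-3) + (-0.1961)·(-1) = -2.7456.
u_2 = c_2 + 2.7456·q_1 = (0.6154, -0.8462, -1.5385).
‖u_2‖ = 1.8605, so q_2 = (0.3308, -0.4548, -0.8269).
q_1·c_3 = 0.5883·(-1) + 0.7845·(-3) + (-0.1961)·4 = -3.7262; q_2·c_3 = 0.3308·(-1) + (-0.4548)·(-3) + (-0.8269)·4 = -2.2740.
u_3 = c_3 + 3.7262·q_1 + 2.2740·q_2 = (1.9444, -1.1111, 1.3889).
‖u_3‖ = 2.6352, so q_3 = (0.7379, -0.4216, 0.5270).

q_3 = (0.7379, -0.4216, 0.5270)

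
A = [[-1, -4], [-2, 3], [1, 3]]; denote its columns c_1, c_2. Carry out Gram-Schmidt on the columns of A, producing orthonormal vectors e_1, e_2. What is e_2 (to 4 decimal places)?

e_2 = (-0.6590, 0.5731, 0.4871)

c_1 = (-1, -2, 1); ‖c_1‖ = 2.4495, so e_1 = (-0.4082, -0.8165, 0.4082).
e_1·c_2 = (-0.4082)·(-4) + (-0.8165)·3 + 0.4082·3 = 0.4082.
u_2 = c_2 − 0.4082·e_1 = (-3.8333, 3.3333, 2.8333).
‖u_2‖ = 5.8166, so e_2 = (-0.6590, 0.5731, 0.4871).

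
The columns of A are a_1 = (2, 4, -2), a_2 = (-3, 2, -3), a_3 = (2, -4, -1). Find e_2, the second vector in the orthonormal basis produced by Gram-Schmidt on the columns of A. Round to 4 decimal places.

e_2 = (-0.8339, 0.1516, -0.5307)

a_1 = (2, 4, -2); ‖a_1‖ = 4.8990, so e_1 = (0.4082, 0.8165, -0.4082).
e_1·a_2 = 0.4082·(-3) + 0.8165·2 + (-0.4082)·(-3) = 1.6330.
u_2 = a_2 − 1.6330·e_1 = (-3.6667, 0.6667, -2.3333).
‖u_2‖ = 4.3970, so e_2 = (-0.8339, 0.1516, -0.5307).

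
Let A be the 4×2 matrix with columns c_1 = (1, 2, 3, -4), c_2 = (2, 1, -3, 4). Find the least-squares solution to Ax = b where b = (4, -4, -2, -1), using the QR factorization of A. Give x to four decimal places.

x = (-0.1176, 0.1176)

c_1 = (1, 2, 3, -4); ‖c_1‖ = 5.4772, so q_1 = (0.1826, 0.3651, 0.5477, -0.7303).
q_1·c_2 = 0.1826·2 + 0.3651·1 + 0.5477·(-3) + (-0.7303)·4 = -3.8341.
u_2 = c_2 + 3.8341·q_1 = (2.7000, 2.4000, -0.9000, 1.2000).
‖u_2‖ = 3.9115, so q_2 = (0.6903, 0.6136, -0.2301, 0.3068).
Qᵀb = (-1.0954, 0.4602).
Back-substitute: x_2 = 0.4602/3.9115 = 0.1176.
x_1 = (-1.0954 + 3.8341·0.1176)/5.4772 = -0.1176.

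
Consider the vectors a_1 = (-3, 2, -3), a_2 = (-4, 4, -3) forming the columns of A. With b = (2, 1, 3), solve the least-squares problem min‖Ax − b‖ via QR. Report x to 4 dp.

q_1 = a_1/‖a_1‖ = (-3, 2, -3)/4.6904 = (-0.6396, 0.4264, -0.6396).
r_{12} = q_1·a_2 = 6.1828.
u_2 = a_2 − 6.1828·q_1 = (-0.0455, 1.3636, 0.9545).
‖u_2‖ = 1.6652, so q_2 = (-0.0273, 0.8189, 0.5732).
Qᵀb = (-2.7716, 2.4841).
Back-substitute: x_2 = 2.4841/1.6652 = 1.4918.
x_1 = (-2.7716 − 6.1828·1.4918)/4.6904 = -2.5574.

x = (-2.5574, 1.4918)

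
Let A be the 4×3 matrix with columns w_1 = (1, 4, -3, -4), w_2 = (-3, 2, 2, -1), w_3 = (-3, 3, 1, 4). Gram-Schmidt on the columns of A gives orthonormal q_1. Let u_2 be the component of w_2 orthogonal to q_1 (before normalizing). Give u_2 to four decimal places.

w_1 = (1, 4, -3, -4); ‖w_1‖ = 6.4807, so q_1 = (0.1543, 0.6172, -0.4629, -0.6172).
q_1·w_2 = 0.1543·(-3) + 0.6172·2 + (-0.4629)·2 + (-0.6172)·(-1) = 0.4629.
u_2 = w_2 − 0.4629·q_1 = (-3.0714, 1.7143, 2.2143, -0.7143).

u_2 = (-3.0714, 1.7143, 2.2143, -0.7143)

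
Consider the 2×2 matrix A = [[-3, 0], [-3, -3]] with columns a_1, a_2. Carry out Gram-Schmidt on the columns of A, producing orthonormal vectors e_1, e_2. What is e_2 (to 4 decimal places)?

a_1 = (-3, -3); ‖a_1‖ = 4.2426, so e_1 = (-0.7071, -0.7071).
e_1·a_2 = (-0.7071)·0 + (-0.7071)·(-3) = 2.1213.
u_2 = a_2 − 2.1213·e_1 = (1.5000, -1.5000).
‖u_2‖ = 2.1213, so e_2 = (0.7071, -0.7071).

e_2 = (0.7071, -0.7071)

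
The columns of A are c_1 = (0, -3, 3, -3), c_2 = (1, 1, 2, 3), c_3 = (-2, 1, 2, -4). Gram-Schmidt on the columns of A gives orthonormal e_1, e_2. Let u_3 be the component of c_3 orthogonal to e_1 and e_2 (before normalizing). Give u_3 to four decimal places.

c_1 = (0, -3, 3, -3); ‖c_1‖ = 5.1962, so e_1 = (0.0000, -0.5774, 0.5774, -0.5774).
e_1·c_2 = 0.0000·1 + (-0.5774)·1 + 0.5774·2 + (-0.5774)·3 = -1.1547.
u_2 = c_2 + 1.1547·e_1 = (1.0000, 0.3333, 2.6667, 2.3333).
‖u_2‖ = 3.6968, so e_2 = (0.2705, 0.0902, 0.7213, 0.6312).
e_1·c_3 = 0.0000·(-2) + (-0.5774)·1 + 0.5774·2 + (-0.5774)·(-4) = 2.8868; e_2·c_3 = 0.2705·(-2) + 0.0902·1 + 0.7213·2 + 0.6312·(-4) = -1.5328.
u_3 = c_3 − 2.8868·e_1 + 1.5328·e_2 = (-1.5854, 2.8049, 1.4390, -1.3659).

u_3 = (-1.5854, 2.8049, 1.4390, -1.3659)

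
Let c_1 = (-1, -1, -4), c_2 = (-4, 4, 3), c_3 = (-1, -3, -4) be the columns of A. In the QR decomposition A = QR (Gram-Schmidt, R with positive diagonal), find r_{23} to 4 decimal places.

c_1 = (-1, -1, -4); ‖c_1‖ = 4.2426, so q_1 = (-0.2357, -0.2357, -0.9428).
q_1·c_2 = (-0.2357)·(-4) + (-0.2357)·4 + (-0.9428)·3 = -2.8284.
u_2 = c_2 + 2.8284·q_1 = (-4.6667, 3.3333, 0.3333).
‖u_2‖ = 5.7446, so q_2 = (-0.8124, 0.5803, 0.0580).
r_{23} = q_2·c_3 = -1.1605.

r_{23} = -1.1605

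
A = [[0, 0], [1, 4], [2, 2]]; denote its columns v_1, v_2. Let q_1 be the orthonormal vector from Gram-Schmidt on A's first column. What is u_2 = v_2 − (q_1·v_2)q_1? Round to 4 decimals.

u_2 = (0.0000, 2.4000, -1.2000)

q_1 = v_1/‖v_1‖ = (0, 1, 2)/2.2361 = (0.0000, 0.4472, 0.8944).
r_{12} = q_1·v_2 = 3.5777.
u_2 = v_2 − 3.5777·q_1 = (0.0000, 2.4000, -1.2000).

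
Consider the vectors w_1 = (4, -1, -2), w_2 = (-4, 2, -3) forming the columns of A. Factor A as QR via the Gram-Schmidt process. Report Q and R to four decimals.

Q = [[0.8729, -0.3643], [-0.2182, 0.3036], [-0.4364, -0.8804]], R = [[4.5826, -2.6186], [0.0000, 4.7056]]

w_1 = (4, -1, -2); ‖w_1‖ = 4.5826, so q_1 = (0.8729, -0.2182, -0.4364).
q_1·w_2 = 0.8729·(-4) + (-0.2182)·2 + (-0.4364)·(-3) = -2.6186.
u_2 = w_2 + 2.6186·q_1 = (-1.7143, 1.4286, -4.1429).
‖u_2‖ = 4.7056, so q_2 = (-0.3643, 0.3036, -0.8804).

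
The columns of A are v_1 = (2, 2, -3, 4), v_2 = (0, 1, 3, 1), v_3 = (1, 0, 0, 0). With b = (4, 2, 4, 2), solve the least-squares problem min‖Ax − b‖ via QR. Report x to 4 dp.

v_1 = (2, 2, -3, 4); ‖v_1‖ = 5.7446, so e_1 = (0.3482, 0.3482, -0.5222, 0.6963).
e_1·v_2 = 0.3482·0 + 0.3482·1 + (-0.5222)·3 + 0.6963·1 = -0.5222.
u_2 = v_2 + 0.5222·e_1 = (0.1818, 1.1818, 2.7273, 1.3636).
‖u_2‖ = 3.2753, so e_2 = (0.0555, 0.3608, 0.8327, 0.4163).
e_1·v_3 = 0.3482·1 + 0.3482·0 + (-0.5222)·0 + 0.6963·0 = 0.3482; e_2·v_3 = 0.0555·1 + 0.3608·0 + 0.8327·0 + 0.4163·0 = 0.0555.
u_3 = v_3 − 0.3482·e_1 − 0.0555·e_2 = (0.8757, -0.1412, 0.1356, -0.2655).
‖u_3‖ = 0.9358, so e_3 = (0.9358, -0.1509, 0.1449, -0.2838).
Qᵀb = (1.3926, 5.1072, 3.4534).
Back-substitute: x_3 = 3.4534/0.9358 = 3.6903.
x_2 = (5.1072 − 0.0555·3.6903)/3.2753 = 1.4968.
x_1 = (1.3926 + 0.5222·1.4968 − 0.3482·3.6903)/5.7446 = 0.1548.

x = (0.1548, 1.4968, 3.6903)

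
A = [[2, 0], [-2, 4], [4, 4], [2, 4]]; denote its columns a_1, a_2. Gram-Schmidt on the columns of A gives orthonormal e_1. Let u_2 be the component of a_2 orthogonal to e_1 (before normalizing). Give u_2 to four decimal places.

u_2 = (-1.1429, 5.1429, 1.7143, 2.8571)

a_1 = (2, -2, 4, 2); ‖a_1‖ = 5.2915, so e_1 = (0.3780, -0.3780, 0.7559, 0.3780).
e_1·a_2 = 0.3780·0 + (-0.3780)·4 + 0.7559·4 + 0.3780·4 = 3.0237.
u_2 = a_2 − 3.0237·e_1 = (-1.1429, 5.1429, 1.7143, 2.8571).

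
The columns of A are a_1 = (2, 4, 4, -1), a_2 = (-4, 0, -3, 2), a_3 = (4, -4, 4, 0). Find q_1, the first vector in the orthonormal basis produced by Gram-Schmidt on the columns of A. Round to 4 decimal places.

q_1 = (0.3288, 0.6576, 0.6576, -0.1644)

q_1 = a_1/‖a_1‖ = (2, 4, 4, -1)/6.0828 = (0.3288, 0.6576, 0.6576, -0.1644).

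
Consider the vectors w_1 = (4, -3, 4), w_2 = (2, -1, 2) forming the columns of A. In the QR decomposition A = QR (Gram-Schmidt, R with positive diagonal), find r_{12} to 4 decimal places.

q_1 = w_1/‖w_1‖ = (4, -3, 4)/6.4031 = (0.6247, -0.4685, 0.6247).
r_{12} = q_1·w_2 = 2.9673.

r_{12} = 2.9673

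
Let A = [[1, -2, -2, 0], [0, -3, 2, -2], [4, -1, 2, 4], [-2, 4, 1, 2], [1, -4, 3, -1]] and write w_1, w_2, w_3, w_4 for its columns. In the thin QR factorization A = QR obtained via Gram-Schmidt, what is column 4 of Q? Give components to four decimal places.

w_1 = (1, 0, 4, -2, 1); ‖w_1‖ = 4.6904, so q_1 = (0.2132, 0.0000, 0.8528, -0.4264, 0.2132).
q_1·w_2 = 0.2132·(-2) + 0.0000·(-3) + 0.8528·(-1) + (-0.4264)·4 + 0.2132·(-4) = -3.8376.
u_2 = w_2 + 3.8376·q_1 = (-1.1818, -3.0000, 2.2727, 2.3636, -3.1818).
‖u_2‖ = 5.5922, so q_2 = (-0.2113, -0.5365, 0.4064, 0.4227, -0.5690).
q_1·w_3 = 0.2132·(-2) + 0.0000·2 + 0.8528·2 + (-0.4264)·1 + 0.2132·3 = 1.4924; q_2·w_3 = (-0.2113)·(-2) + (-0.5365)·2 + 0.4064·2 + 0.4227·1 + (-0.5690)·3 = -1.1217.
u_3 = w_3 − 1.4924·q_1 + 1.1217·q_2 = (-2.5552, 1.3983, 1.1831, 2.1105, 2.0436).
‖u_3‖ = 4.3029, so q_3 = (-0.5938, 0.3250, 0.2750, 0.4905, 0.4749).
q_1·w_4 = 0.2132·0 + 0.0000·(-2) + 0.8528·4 + (-0.4264)·2 + 0.2132·(-1) = 2.3452; q_2·w_4 = (-0.2113)·0 + (-0.5365)·(-2) + 0.4064·4 + 0.4227·2 + (-0.5690)·(-1) = 4.1129; q_3·w_4 = (-0.5938)·0 + 0.3250·(-2) + 0.2750·4 + 0.4905·2 + 0.4749·(-1) = 0.9560.
u_4 = w_4 − 2.3452·q_1 − 4.1129·q_2 − 0.9560·q_3 = (0.9369, -0.1043, 0.0656, 0.7927, 0.3861).
‖u_4‖ = 1.2925, so q_4 = (0.7249, -0.0807, 0.0508, 0.6134, 0.2987).

q_4 = (0.7249, -0.0807, 0.0508, 0.6134, 0.2987)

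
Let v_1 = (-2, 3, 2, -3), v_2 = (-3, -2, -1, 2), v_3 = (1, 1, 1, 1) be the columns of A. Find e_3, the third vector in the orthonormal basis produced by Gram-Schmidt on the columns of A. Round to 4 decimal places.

e_3 = (0.0402, 0.4194, 0.5228, 0.7411)

e_1 = v_1/‖v_1‖ = (-2, 3, 2, -3)/5.0990 = (-0.3922, 0.5883, 0.3922, -0.5883).
r_{12} = e_1·v_2 = -1.5689.
u_2 = v_2 + 1.5689·e_1 = (-3.6154, -1.0769, -0.3846, 1.0769).
‖u_2‖ = 3.9419, so e_2 = (-0.9172, -0.2732, -0.0976, 0.2732).
r_{13} = e_1·v_3 = 0.0000; r_{23} = e_2·v_3 = -1.0147.
u_3 = v_3 + 0.0000·e_1 + 1.0147·e_2 = (0.0693, 0.7228, 0.9010, 1.2772).
‖u_3‖ = 1.7235, so e_3 = (0.0402, 0.4194, 0.5228, 0.7411).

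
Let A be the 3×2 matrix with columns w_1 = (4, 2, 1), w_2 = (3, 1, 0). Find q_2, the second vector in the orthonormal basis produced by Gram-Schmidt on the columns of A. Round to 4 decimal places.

q_1 = w_1/‖w_1‖ = (4, 2, 1)/4.5826 = (0.8729, 0.4364, 0.2182).
r_{12} = q_1·w_2 = 3.0551.
u_2 = w_2 − 3.0551·q_1 = (0.3333, -0.3333, -0.6667).
‖u_2‖ = 0.8165, so q_2 = (0.4082, -0.4082, -0.8165).

q_2 = (0.4082, -0.4082, -0.8165)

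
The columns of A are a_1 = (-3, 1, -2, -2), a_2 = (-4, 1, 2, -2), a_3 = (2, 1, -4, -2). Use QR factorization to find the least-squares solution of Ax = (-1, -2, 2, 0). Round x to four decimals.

a_1 = (-3, 1, -2, -2); ‖a_1‖ = 4.2426, so e_1 = (-0.7071, 0.2357, -0.4714, -0.4714).
e_1·a_2 = (-0.7071)·(-4) + 0.2357·1 + (-0.4714)·2 + (-0.4714)·(-2) = 3.0641.
u_2 = a_2 − 3.0641·e_1 = (-1.8333, 0.2778, 3.4444, -0.5556).
‖u_2‖ = 3.9511, so e_2 = (-0.4640, 0.0703, 0.8718, -0.1406).
e_1·a_3 = (-0.7071)·2 + 0.2357·1 + (-0.4714)·(-4) + (-0.4714)·(-2) = 1.6499; e_2·a_3 = (-0.4640)·2 + 0.0703·1 + 0.8718·(-4) + (-0.1406)·(-2) = -4.0636.
u_3 = a_3 − 1.6499·e_1 + 4.0636·e_2 = (1.2811, 0.8968, 0.3203, -1.7936).
‖u_3‖ = 2.4011, so e_3 = (0.5336, 0.3735, 0.1334, -0.7470).
Qᵀb = (-0.7071, 2.0669, -1.0138).
Back-substitute: x_3 = -1.0138/2.4011 = -0.4222.
x_2 = (2.0669 + 4.0636·(-0.4222))/3.9511 = 0.0889.
x_1 = (-0.7071 − 3.0641·0.0889 − 1.6499·(-0.4222))/4.2426 = -0.0667.

x = (-0.0667, 0.0889, -0.4222)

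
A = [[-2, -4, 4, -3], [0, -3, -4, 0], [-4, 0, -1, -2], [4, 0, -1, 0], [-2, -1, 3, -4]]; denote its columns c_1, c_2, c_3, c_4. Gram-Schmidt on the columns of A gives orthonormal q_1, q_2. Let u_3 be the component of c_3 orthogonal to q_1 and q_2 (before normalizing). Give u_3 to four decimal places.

u_3 = (2.7787, -4.4468, -2.2511, 0.2511, 2.2255)

q_1 = c_1/‖c_1‖ = (-2, 0, -4, 4, -2)/6.3246 = (-0.3162, 0.0000, -0.6325, 0.6325, -0.3162).
r_{12} = q_1·c_2 = 1.5811.
u_2 = c_2 − 1.5811·q_1 = (-3.5000, -3.0000, 1.0000, -1.0000, -0.5000).
‖u_2‖ = 4.8477, so q_2 = (-0.7220, -0.6189, 0.2063, -0.2063, -0.1031).
r_{13} = q_1·c_3 = -2.2136; r_{23} = q_2·c_3 = -0.7220.
u_3 = c_3 + 2.2136·q_1 + 0.7220·q_2 = (2.7787, -4.4468, -2.2511, 0.2511, 2.2255).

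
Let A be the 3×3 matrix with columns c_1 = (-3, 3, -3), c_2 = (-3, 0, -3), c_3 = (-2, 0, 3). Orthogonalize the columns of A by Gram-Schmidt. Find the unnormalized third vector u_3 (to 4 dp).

c_1 = (-3, 3, -3); ‖c_1‖ = 5.1962, so q_1 = (-0.5774, 0.5774, -0.5774).
q_1·c_2 = (-0.5774)·(-3) + 0.5774·0 + (-0.5774)·(-3) = 3.4641.
u_2 = c_2 − 3.4641·q_1 = (-1.0000, -2.0000, -1.0000).
‖u_2‖ = 2.4495, so q_2 = (-0.4082, -0.8165, -0.4082).
q_1·c_3 = (-0.5774)·(-2) + 0.5774·0 + (-0.5774)·3 = -0.5774; q_2·c_3 = (-0.4082)·(-2) + (-0.8165)·0 + (-0.4082)·3 = -0.4082.
u_3 = c_3 + 0.5774·q_1 + 0.4082·q_2 = (-2.5000, 0.0000, 2.5000).

u_3 = (-2.5000, 0.0000, 2.5000)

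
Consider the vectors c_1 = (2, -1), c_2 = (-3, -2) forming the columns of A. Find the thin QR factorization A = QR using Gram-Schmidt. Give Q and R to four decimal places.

c_1 = (2, -1); ‖c_1‖ = 2.2361, so q_1 = (0.8944, -0.4472).
q_1·c_2 = 0.8944·(-3) + (-0.4472)·(-2) = -1.7889.
u_2 = c_2 + 1.7889·q_1 = (-1.4000, -2.8000).
‖u_2‖ = 3.1305, so q_2 = (-0.4472, -0.8944).

Q = [[0.8944, -0.4472], [-0.4472, -0.8944]], R = [[2.2361, -1.7889], [0.0000, 3.1305]]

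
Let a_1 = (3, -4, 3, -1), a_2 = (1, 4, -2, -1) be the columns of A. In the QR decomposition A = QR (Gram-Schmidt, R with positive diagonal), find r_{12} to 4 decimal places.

r_{12} = -3.0426

a_1 = (3, -4, 3, -1); ‖a_1‖ = 5.9161, so e_1 = (0.5071, -0.6761, 0.5071, -0.1690).
r_{12} = e_1·a_2 = -3.0426.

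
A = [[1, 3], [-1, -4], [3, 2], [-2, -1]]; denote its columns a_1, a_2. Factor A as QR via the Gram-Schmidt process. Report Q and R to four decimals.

q_1 = a_1/‖a_1‖ = (1, -1, 3, -2)/3.8730 = (0.2582, -0.2582, 0.7746, -0.5164).
r_{12} = q_1·a_2 = 3.8730.
u_2 = a_2 − 3.8730·q_1 = (2.0000, -3.0000, -1.0000, 1.0000).
‖u_2‖ = 3.8730, so q_2 = (0.5164, -0.7746, -0.2582, 0.2582).

Q = [[0.2582, 0.5164], [-0.2582, -0.7746], [0.7746, -0.2582], [-0.5164, 0.2582]], R = [[3.8730, 3.8730], [0.0000, 3.8730]]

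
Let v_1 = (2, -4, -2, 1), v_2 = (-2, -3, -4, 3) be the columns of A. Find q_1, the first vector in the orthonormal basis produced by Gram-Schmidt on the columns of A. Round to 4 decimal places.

v_1 = (2, -4, -2, 1); ‖v_1‖ = 5.0000, so q_1 = (0.4000, -0.8000, -0.4000, 0.2000).

q_1 = (0.4000, -0.8000, -0.4000, 0.2000)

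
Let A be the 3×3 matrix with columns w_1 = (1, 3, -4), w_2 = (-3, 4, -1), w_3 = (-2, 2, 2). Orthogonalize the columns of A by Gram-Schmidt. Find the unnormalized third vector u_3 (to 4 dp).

w_1 = (1, 3, -4); ‖w_1‖ = 5.0990, so e_1 = (0.1961, 0.5883, -0.7845).
e_1·w_2 = 0.1961·(-3) + 0.5883·4 + (-0.7845)·(-1) = 2.5495.
u_2 = w_2 − 2.5495·e_1 = (-3.5000, 2.5000, 1.0000).
‖u_2‖ = 4.4159, so e_2 = (-0.7926, 0.5661, 0.2265).
e_1·w_3 = 0.1961·(-2) + 0.5883·2 + (-0.7845)·2 = -0.7845; e_2·w_3 = (-0.7926)·(-2) + 0.5661·2 + 0.2265·2 = 3.1704.
u_3 = w_3 + 0.7845·e_1 − 3.1704·e_2 = (0.6667, 0.6667, 0.6667).

u_3 = (0.6667, 0.6667, 0.6667)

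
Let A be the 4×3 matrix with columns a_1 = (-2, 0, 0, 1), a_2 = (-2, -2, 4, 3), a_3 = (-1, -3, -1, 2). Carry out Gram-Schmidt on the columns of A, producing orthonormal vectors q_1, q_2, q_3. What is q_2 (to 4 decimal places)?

q_2 = (0.1661, -0.4152, 0.8305, 0.3322)

a_1 = (-2, 0, 0, 1); ‖a_1‖ = 2.2361, so q_1 = (-0.8944, 0.0000, 0.0000, 0.4472).
q_1·a_2 = (-0.8944)·(-2) + 0.0000·(-2) + 0.0000·4 + 0.4472·3 = 3.1305.
u_2 = a_2 − 3.1305·q_1 = (0.8000, -2.0000, 4.0000, 1.6000).
‖u_2‖ = 4.8166, so q_2 = (0.1661, -0.4152, 0.8305, 0.3322).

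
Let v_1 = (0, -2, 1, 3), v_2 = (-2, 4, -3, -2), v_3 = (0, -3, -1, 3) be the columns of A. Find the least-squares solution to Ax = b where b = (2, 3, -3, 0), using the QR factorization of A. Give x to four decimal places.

q_1 = v_1/‖v_1‖ = (0, -2, 1, 3)/3.7417 = (0.0000, -0.5345, 0.2673, 0.8018).
r_{12} = q_1·v_2 = -4.5434.
u_2 = v_2 + 4.5434·q_1 = (-2.0000, 1.5714, -1.7857, 1.6429).
‖u_2‖ = 3.5153, so q_2 = (-0.5689, 0.4470, -0.5080, 0.4673).
r_{13} = q_1·v_3 = 3.7417; r_{23} = q_2·v_3 = 0.5689.
u_3 = v_3 − 3.7417·q_1 − 0.5689·q_2 = (0.3237, -1.2543, -1.7110, -0.2659).
‖u_3‖ = 2.1625, so q_3 = (0.1497, -0.5800, -0.7912, -0.1230).
Qᵀb = (-2.4054, 1.7272, 0.9329).
Back-substitute: x_3 = 0.9329/2.1625 = 0.4314.
x_2 = (1.7272 − 0.5689·0.4314)/3.5153 = 0.4215.
x_1 = (-2.4054 + 4.5434·0.4215 − 3.7417·0.4314)/3.7417 = -0.5624.

x = (-0.5624, 0.4215, 0.4314)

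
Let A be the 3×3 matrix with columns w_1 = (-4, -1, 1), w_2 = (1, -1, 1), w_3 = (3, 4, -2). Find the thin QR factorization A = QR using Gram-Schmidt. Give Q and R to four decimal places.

Q = [[-0.9428, 0.3333, 0.0000], [-0.2357, -0.6667, 0.7071], [0.2357, 0.6667, 0.7071]], R = [[4.2426, -0.4714, -4.2426], [0.0000, 1.6667, -3.0000], [0.0000, 0.0000, 1.4142]]

e_1 = w_1/‖w_1‖ = (-4, -1, 1)/4.2426 = (-0.9428, -0.2357, 0.2357).
r_{12} = e_1·w_2 = -0.4714.
u_2 = w_2 + 0.4714·e_1 = (0.5556, -1.1111, 1.1111).
‖u_2‖ = 1.6667, so e_2 = (0.3333, -0.6667, 0.6667).
r_{13} = e_1·w_3 = -4.2426; r_{23} = e_2·w_3 = -3.0000.
u_3 = w_3 + 4.2426·e_1 + 3.0000·e_2 = (0.0000, 1.0000, 1.0000).
‖u_3‖ = 1.4142, so e_3 = (0.0000, 0.7071, 0.7071).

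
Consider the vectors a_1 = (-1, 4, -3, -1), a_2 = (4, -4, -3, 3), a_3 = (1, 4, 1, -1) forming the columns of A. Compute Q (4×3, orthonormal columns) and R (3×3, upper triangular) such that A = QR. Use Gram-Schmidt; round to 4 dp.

a_1 = (-1, 4, -3, -1); ‖a_1‖ = 5.1962, so e_1 = (-0.1925, 0.7698, -0.5774, -0.1925).
e_1·a_2 = (-0.1925)·4 + 0.7698·(-4) + (-0.5774)·(-3) + (-0.1925)·3 = -2.6943.
u_2 = a_2 + 2.6943·e_1 = (3.4815, -1.9259, -4.5556, 2.4815).
‖u_2‖ = 6.5376, so e_2 = (0.5325, -0.2946, -0.6968, 0.3796).
e_1·a_3 = (-0.1925)·1 + 0.7698·4 + (-0.5774)·1 + (-0.1925)·(-1) = 2.5019; e_2·a_3 = 0.5325·1 + (-0.2946)·4 + (-0.6968)·1 + 0.3796·(-1) = -1.7222.
u_3 = a_3 − 2.5019·e_1 + 1.7222·e_2 = (2.3986, 1.5667, 1.2444, 0.1352).
‖u_3‖ = 3.1265, so e_3 = (0.7672, 0.5011, 0.3980, 0.0432).

Q = [[-0.1925, 0.5325, 0.7672], [0.7698, -0.2946, 0.5011], [-0.5774, -0.6968, 0.3980], [-0.1925, 0.3796, 0.0432]], R = [[5.1962, -2.6943, 2.5019], [0.0000, 6.5376, -1.7222], [0.0000, 0.0000, 3.1265]]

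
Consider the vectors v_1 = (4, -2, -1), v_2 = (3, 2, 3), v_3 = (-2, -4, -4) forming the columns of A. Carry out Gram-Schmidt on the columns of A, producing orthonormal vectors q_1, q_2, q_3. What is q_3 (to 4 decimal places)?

q_3 = (-0.1913, -0.7175, 0.6697)

v_1 = (4, -2, -1); ‖v_1‖ = 4.5826, so q_1 = (0.8729, -0.4364, -0.2182).
q_1·v_2 = 0.8729·3 + (-0.4364)·2 + (-0.2182)·3 = 1.0911.
u_2 = v_2 − 1.0911·q_1 = (2.0476, 2.4762, 3.2381).
‖u_2‖ = 4.5617, so q_2 = (0.4489, 0.5428, 0.7098).
q_1·v_3 = 0.8729·(-2) + (-0.4364)·(-4) + (-0.2182)·(-4) = 0.8729; q_2·v_3 = 0.4489·(-2) + 0.5428·(-4) + 0.7098·(-4) = -5.9083.
u_3 = v_3 − 0.8729·q_1 + 5.9083·q_2 = (-0.1098, -0.4119, 0.3844).
‖u_3‖ = 0.5740, so q_3 = (-0.1913, -0.7175, 0.6697).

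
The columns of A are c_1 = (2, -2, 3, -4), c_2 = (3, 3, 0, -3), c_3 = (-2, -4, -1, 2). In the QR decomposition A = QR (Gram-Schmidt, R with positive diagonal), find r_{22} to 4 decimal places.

c_1 = (2, -2, 3, -4); ‖c_1‖ = 5.7446, so e_1 = (0.3482, -0.3482, 0.5222, -0.6963).
e_1·c_2 = 0.3482·3 + (-0.3482)·3 + 0.5222·0 + (-0.6963)·(-3) = 2.0889.
u_2 = c_2 − 2.0889·e_1 = (2.2727, 3.7273, -1.0909, -1.5455).
r_{22} = ‖u_2‖ = 4.7578.

r_{22} = 4.7578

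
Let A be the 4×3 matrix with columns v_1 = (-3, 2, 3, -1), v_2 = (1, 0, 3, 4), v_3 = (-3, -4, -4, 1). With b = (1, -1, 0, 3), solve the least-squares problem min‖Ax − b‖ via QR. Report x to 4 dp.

x = (-0.3158, 0.5920, 0.1601)

v_1 = (-3, 2, 3, -1); ‖v_1‖ = 4.7958, so e_1 = (-0.6255, 0.4170, 0.6255, -0.2085).
e_1·v_2 = (-0.6255)·1 + 0.4170·0 + 0.6255·3 + (-0.2085)·4 = 0.4170.
u_2 = v_2 − 0.4170·e_1 = (1.2609, -0.1739, 2.7391, 4.0870).
‖u_2‖ = 5.0819, so e_2 = (0.2481, -0.0342, 0.5390, 0.8042).
e_1·v_3 = (-0.6255)·(-3) + 0.4170·(-4) + 0.6255·(-4) + (-0.2085)·1 = -2.5022; e_2·v_3 = 0.2481·(-3) + (-0.0342)·(-4) + 0.5390·(-4) + 0.8042·1 = -1.9592.
u_3 = v_3 + 2.5022·e_1 + 1.9592·e_2 = (-4.0791, -3.0236, -1.3788, 2.0539).
‖u_3‖ = 5.6481, so e_3 = (-0.7222, -0.5353, -0.2441, 0.3636).
Qᵀb = (-1.6681, 2.6950, 0.9040).
Back-substitute: x_3 = 0.9040/5.6481 = 0.1601.
x_2 = (2.6950 + 1.9592·0.1601)/5.0819 = 0.5920.
x_1 = (-1.6681 − 0.4170·0.5920 + 2.5022·0.1601)/4.7958 = -0.3158.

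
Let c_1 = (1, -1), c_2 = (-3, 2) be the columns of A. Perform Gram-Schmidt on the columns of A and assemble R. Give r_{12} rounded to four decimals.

q_1 = c_1/‖c_1‖ = (1, -1)/1.4142 = (0.7071, -0.7071).
r_{12} = q_1·c_2 = -3.5355.

r_{12} = -3.5355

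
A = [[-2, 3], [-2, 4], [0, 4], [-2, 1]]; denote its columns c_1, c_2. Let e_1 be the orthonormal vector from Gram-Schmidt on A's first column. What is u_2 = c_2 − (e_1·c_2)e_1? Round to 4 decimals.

u_2 = (0.3333, 1.3333, 4.0000, -1.6667)

c_1 = (-2, -2, 0, -2); ‖c_1‖ = 3.4641, so e_1 = (-0.5774, -0.5774, 0.0000, -0.5774).
e_1·c_2 = (-0.5774)·3 + (-0.5774)·4 + 0.0000·4 + (-0.5774)·1 = -4.6188.
u_2 = c_2 + 4.6188·e_1 = (0.3333, 1.3333, 4.0000, -1.6667).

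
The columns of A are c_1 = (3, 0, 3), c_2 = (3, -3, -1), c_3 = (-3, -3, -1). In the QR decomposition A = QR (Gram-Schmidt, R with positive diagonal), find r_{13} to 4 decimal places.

r_{13} = -2.8284

c_1 = (3, 0, 3); ‖c_1‖ = 4.2426, so q_1 = (0.7071, 0.0000, 0.7071).
r_{13} = q_1·c_3 = -2.8284.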